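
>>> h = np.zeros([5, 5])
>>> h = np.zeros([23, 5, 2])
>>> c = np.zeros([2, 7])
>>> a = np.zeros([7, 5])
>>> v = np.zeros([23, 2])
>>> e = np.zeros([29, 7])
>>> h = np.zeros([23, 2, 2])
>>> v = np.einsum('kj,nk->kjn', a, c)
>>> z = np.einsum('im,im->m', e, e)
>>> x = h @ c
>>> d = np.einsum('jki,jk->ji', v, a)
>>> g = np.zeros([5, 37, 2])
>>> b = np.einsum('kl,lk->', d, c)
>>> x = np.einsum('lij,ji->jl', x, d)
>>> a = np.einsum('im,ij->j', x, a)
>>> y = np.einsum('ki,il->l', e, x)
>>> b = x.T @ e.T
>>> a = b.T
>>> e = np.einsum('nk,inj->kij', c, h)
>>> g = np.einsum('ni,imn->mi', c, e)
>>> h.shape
(23, 2, 2)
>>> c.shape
(2, 7)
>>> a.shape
(29, 23)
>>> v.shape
(7, 5, 2)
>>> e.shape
(7, 23, 2)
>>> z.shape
(7,)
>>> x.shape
(7, 23)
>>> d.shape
(7, 2)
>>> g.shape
(23, 7)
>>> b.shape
(23, 29)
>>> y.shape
(23,)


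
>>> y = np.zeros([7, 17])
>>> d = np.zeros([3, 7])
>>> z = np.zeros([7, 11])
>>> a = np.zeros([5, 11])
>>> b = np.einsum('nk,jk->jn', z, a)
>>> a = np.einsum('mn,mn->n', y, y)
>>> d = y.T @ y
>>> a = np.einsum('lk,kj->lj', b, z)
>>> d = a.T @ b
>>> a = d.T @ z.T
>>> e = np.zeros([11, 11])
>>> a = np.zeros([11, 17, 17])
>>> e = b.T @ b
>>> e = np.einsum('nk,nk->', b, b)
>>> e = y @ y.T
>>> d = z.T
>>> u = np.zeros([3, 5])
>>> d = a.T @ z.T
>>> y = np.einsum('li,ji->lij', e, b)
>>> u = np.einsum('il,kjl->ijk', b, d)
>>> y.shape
(7, 7, 5)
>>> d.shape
(17, 17, 7)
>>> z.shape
(7, 11)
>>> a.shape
(11, 17, 17)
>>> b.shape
(5, 7)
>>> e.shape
(7, 7)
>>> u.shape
(5, 17, 17)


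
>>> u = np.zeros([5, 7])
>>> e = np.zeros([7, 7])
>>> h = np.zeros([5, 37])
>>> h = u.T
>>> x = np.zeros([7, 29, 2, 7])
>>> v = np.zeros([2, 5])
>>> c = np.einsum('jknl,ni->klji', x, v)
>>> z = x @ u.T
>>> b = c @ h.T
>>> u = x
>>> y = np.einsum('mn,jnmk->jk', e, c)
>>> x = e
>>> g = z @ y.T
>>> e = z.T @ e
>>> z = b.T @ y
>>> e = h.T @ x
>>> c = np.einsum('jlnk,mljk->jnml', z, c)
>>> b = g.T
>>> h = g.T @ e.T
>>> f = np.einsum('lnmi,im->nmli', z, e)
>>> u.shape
(7, 29, 2, 7)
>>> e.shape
(5, 7)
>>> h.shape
(29, 2, 29, 5)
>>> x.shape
(7, 7)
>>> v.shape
(2, 5)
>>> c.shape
(7, 7, 29, 7)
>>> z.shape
(7, 7, 7, 5)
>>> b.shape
(29, 2, 29, 7)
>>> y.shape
(29, 5)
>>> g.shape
(7, 29, 2, 29)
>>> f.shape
(7, 7, 7, 5)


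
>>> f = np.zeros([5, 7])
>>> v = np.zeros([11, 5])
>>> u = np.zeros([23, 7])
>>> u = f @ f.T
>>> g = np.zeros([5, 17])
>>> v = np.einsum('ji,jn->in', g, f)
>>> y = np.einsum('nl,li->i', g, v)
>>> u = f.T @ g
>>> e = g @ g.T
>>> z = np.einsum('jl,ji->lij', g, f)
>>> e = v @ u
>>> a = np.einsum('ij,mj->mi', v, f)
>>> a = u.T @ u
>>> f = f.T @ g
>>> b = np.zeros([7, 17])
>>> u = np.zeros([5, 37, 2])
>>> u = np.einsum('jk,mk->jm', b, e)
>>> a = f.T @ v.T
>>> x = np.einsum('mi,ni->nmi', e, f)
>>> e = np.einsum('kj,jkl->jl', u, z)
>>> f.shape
(7, 17)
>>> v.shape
(17, 7)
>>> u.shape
(7, 17)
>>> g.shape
(5, 17)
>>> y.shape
(7,)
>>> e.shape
(17, 5)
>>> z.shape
(17, 7, 5)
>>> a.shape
(17, 17)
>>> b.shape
(7, 17)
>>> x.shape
(7, 17, 17)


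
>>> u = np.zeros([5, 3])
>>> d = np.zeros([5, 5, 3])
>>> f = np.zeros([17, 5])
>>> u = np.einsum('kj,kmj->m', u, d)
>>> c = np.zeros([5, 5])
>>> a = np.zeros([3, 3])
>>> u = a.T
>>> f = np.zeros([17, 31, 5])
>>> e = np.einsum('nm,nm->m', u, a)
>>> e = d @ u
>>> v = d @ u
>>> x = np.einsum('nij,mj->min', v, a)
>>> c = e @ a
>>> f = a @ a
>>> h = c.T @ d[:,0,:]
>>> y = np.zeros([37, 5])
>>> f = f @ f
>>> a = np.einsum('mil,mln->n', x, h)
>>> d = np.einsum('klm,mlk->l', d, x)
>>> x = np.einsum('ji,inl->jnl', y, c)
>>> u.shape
(3, 3)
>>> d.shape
(5,)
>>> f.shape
(3, 3)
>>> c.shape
(5, 5, 3)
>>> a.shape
(3,)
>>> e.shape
(5, 5, 3)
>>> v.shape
(5, 5, 3)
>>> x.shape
(37, 5, 3)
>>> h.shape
(3, 5, 3)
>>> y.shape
(37, 5)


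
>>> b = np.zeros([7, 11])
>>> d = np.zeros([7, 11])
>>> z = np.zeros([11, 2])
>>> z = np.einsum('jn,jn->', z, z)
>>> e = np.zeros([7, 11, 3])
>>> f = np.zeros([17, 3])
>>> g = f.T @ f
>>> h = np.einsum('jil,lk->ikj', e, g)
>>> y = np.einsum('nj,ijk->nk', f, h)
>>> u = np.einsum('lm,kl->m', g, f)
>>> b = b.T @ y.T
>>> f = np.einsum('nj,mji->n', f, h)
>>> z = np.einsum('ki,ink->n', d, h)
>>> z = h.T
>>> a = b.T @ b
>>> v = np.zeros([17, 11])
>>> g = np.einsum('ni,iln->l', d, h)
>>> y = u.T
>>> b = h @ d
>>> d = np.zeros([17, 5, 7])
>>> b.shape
(11, 3, 11)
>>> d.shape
(17, 5, 7)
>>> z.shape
(7, 3, 11)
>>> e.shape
(7, 11, 3)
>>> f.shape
(17,)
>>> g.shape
(3,)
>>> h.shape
(11, 3, 7)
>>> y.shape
(3,)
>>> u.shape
(3,)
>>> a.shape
(17, 17)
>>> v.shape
(17, 11)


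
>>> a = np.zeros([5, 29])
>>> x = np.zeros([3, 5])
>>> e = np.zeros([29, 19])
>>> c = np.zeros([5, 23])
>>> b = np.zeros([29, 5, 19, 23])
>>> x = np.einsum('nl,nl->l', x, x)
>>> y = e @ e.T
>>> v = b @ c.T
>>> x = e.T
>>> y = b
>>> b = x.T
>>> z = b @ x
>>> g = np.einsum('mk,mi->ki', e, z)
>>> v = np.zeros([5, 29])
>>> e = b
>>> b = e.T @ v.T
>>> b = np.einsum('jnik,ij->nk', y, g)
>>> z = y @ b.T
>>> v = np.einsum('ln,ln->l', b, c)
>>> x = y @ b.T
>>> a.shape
(5, 29)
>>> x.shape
(29, 5, 19, 5)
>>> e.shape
(29, 19)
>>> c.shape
(5, 23)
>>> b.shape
(5, 23)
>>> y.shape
(29, 5, 19, 23)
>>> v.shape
(5,)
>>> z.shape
(29, 5, 19, 5)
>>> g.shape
(19, 29)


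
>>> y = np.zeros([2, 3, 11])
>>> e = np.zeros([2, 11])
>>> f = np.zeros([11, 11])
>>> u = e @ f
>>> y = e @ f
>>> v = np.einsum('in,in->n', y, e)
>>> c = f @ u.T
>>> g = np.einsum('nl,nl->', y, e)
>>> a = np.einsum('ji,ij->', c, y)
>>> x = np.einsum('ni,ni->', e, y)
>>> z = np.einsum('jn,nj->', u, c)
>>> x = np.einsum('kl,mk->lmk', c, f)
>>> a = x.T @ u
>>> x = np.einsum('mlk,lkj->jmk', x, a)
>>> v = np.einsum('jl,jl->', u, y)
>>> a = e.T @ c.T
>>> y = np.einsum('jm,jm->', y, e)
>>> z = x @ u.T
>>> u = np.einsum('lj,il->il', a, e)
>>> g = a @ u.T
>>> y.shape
()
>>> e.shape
(2, 11)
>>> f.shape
(11, 11)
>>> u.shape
(2, 11)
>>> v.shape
()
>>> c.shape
(11, 2)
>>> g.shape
(11, 2)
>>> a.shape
(11, 11)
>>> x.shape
(11, 2, 11)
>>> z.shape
(11, 2, 2)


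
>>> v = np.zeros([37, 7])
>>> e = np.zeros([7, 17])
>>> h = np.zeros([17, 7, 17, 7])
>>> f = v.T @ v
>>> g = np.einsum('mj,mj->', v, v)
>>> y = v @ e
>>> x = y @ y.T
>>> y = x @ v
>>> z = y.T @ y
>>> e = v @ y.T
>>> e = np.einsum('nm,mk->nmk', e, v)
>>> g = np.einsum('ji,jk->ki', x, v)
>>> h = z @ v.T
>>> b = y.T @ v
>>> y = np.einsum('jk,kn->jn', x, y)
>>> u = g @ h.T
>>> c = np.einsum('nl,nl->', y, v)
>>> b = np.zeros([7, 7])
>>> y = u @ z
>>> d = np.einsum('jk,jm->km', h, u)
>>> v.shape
(37, 7)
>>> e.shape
(37, 37, 7)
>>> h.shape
(7, 37)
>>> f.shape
(7, 7)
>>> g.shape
(7, 37)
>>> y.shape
(7, 7)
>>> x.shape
(37, 37)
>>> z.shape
(7, 7)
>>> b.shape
(7, 7)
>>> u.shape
(7, 7)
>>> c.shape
()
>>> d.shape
(37, 7)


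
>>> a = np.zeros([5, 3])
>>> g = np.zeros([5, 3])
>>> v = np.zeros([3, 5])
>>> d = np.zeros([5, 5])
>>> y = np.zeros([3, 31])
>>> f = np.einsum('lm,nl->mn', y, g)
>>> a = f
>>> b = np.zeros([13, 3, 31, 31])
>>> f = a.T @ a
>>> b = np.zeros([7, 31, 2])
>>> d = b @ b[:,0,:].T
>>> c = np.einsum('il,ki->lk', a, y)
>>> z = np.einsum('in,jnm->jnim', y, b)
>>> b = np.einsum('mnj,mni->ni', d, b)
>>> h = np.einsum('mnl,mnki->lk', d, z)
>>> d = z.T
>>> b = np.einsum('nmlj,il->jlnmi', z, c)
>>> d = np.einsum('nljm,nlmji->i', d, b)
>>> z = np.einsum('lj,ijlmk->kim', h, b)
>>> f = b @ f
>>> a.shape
(31, 5)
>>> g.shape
(5, 3)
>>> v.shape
(3, 5)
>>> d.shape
(5,)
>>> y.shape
(3, 31)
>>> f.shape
(2, 3, 7, 31, 5)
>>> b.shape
(2, 3, 7, 31, 5)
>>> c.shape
(5, 3)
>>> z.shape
(5, 2, 31)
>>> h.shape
(7, 3)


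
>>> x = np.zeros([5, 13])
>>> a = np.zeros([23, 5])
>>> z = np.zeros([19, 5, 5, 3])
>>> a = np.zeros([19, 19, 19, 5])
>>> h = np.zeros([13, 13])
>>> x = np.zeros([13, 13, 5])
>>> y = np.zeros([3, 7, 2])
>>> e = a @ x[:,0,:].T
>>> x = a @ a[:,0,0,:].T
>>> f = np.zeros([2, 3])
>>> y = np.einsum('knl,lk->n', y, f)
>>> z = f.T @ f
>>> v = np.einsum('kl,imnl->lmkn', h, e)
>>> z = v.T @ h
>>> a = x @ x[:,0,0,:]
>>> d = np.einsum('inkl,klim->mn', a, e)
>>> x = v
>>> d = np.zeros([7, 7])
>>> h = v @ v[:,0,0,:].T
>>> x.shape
(13, 19, 13, 19)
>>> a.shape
(19, 19, 19, 19)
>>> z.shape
(19, 13, 19, 13)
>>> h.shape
(13, 19, 13, 13)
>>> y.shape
(7,)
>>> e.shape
(19, 19, 19, 13)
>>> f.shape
(2, 3)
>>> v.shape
(13, 19, 13, 19)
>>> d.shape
(7, 7)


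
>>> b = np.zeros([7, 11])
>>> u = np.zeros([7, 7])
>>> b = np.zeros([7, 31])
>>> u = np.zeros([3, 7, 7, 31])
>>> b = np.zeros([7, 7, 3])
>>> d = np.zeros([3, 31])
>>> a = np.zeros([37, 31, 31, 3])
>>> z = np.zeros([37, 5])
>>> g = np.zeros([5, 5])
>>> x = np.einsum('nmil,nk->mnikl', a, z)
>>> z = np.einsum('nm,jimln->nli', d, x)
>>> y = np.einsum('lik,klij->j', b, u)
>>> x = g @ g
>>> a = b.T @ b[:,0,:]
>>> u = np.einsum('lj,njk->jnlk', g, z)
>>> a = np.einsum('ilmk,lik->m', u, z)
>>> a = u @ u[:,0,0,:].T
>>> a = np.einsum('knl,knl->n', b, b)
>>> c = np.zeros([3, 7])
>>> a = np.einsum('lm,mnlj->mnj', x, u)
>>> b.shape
(7, 7, 3)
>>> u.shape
(5, 3, 5, 37)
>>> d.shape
(3, 31)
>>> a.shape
(5, 3, 37)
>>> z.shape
(3, 5, 37)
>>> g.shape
(5, 5)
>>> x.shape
(5, 5)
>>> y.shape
(31,)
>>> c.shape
(3, 7)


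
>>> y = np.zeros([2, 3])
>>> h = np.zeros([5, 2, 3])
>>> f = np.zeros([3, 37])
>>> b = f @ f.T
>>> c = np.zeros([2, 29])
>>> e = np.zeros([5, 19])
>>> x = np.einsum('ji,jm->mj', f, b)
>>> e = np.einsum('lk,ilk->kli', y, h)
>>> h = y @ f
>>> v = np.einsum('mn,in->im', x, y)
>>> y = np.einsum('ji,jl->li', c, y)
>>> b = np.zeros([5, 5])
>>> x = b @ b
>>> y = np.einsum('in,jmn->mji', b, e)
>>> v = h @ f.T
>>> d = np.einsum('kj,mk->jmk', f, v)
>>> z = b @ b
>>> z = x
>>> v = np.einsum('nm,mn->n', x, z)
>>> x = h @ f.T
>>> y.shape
(2, 3, 5)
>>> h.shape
(2, 37)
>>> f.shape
(3, 37)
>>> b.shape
(5, 5)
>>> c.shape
(2, 29)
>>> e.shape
(3, 2, 5)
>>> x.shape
(2, 3)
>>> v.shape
(5,)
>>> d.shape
(37, 2, 3)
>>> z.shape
(5, 5)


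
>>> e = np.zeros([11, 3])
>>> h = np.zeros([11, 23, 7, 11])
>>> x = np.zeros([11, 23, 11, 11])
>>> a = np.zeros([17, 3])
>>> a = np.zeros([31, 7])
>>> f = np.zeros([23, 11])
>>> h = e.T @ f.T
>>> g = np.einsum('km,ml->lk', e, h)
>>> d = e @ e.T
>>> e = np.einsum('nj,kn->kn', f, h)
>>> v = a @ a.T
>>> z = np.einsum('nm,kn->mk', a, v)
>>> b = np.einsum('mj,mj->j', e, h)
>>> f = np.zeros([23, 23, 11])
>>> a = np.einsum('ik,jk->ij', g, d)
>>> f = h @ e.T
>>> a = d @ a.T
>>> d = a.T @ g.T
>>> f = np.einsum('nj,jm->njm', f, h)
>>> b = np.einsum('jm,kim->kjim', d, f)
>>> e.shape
(3, 23)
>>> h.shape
(3, 23)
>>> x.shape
(11, 23, 11, 11)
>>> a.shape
(11, 23)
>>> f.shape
(3, 3, 23)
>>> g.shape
(23, 11)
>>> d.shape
(23, 23)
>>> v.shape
(31, 31)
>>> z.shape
(7, 31)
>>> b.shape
(3, 23, 3, 23)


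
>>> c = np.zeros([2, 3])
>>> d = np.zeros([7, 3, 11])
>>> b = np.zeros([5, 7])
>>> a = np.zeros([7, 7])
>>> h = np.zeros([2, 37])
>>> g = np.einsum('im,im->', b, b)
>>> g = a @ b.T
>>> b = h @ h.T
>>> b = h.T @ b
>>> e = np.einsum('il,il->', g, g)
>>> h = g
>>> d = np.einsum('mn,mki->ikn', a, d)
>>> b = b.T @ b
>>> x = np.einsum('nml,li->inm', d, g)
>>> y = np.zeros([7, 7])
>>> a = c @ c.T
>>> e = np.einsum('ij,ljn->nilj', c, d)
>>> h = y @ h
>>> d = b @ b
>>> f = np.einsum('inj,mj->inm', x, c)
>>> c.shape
(2, 3)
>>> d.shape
(2, 2)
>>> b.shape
(2, 2)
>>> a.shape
(2, 2)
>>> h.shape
(7, 5)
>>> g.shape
(7, 5)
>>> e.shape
(7, 2, 11, 3)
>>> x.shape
(5, 11, 3)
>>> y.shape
(7, 7)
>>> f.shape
(5, 11, 2)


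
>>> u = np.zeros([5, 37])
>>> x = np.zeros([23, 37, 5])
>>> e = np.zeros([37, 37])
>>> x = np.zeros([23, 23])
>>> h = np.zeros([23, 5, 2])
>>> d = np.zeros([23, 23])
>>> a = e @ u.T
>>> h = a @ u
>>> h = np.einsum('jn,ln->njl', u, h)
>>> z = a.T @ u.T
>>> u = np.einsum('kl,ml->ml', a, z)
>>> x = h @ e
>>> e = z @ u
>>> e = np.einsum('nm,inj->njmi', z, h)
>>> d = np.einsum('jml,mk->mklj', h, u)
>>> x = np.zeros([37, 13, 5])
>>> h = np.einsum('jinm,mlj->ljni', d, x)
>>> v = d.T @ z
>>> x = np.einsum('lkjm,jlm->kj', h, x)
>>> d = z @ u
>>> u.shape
(5, 5)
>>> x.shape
(5, 37)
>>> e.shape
(5, 37, 5, 37)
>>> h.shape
(13, 5, 37, 5)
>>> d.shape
(5, 5)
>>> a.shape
(37, 5)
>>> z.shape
(5, 5)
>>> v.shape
(37, 37, 5, 5)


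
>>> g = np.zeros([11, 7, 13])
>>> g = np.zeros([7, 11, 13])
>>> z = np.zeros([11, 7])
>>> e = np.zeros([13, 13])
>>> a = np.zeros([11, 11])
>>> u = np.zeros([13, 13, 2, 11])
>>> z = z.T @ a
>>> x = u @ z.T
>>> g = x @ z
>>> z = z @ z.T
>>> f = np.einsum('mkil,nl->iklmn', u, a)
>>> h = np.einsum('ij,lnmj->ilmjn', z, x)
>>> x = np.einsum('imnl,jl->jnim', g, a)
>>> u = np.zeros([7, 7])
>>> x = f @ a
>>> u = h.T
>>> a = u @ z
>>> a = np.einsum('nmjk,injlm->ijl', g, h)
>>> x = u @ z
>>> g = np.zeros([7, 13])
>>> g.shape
(7, 13)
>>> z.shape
(7, 7)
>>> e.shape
(13, 13)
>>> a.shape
(7, 2, 7)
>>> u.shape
(13, 7, 2, 13, 7)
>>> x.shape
(13, 7, 2, 13, 7)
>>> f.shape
(2, 13, 11, 13, 11)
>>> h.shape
(7, 13, 2, 7, 13)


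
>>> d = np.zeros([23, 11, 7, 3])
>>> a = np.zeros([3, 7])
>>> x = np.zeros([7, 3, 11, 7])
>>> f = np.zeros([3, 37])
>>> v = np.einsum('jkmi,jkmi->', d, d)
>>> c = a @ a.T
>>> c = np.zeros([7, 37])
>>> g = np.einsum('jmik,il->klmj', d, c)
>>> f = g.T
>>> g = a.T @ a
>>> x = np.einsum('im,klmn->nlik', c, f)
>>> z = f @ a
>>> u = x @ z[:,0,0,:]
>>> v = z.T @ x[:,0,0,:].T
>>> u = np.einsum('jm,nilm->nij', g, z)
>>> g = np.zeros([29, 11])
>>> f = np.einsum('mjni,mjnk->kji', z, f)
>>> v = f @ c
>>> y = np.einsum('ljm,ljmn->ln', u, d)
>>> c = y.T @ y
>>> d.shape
(23, 11, 7, 3)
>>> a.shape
(3, 7)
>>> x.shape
(3, 11, 7, 23)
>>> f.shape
(3, 11, 7)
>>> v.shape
(3, 11, 37)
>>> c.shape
(3, 3)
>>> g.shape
(29, 11)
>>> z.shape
(23, 11, 37, 7)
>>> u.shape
(23, 11, 7)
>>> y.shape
(23, 3)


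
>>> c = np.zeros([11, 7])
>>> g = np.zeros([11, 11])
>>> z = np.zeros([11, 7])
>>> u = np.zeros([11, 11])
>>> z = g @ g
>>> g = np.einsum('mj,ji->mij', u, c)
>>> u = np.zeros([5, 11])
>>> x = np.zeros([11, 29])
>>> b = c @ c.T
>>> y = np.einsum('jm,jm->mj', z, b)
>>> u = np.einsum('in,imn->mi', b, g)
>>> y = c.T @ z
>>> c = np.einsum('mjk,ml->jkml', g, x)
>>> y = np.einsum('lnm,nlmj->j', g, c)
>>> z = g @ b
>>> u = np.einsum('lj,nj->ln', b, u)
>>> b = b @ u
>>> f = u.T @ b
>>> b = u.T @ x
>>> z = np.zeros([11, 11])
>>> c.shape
(7, 11, 11, 29)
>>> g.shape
(11, 7, 11)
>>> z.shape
(11, 11)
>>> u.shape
(11, 7)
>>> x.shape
(11, 29)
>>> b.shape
(7, 29)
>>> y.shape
(29,)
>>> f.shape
(7, 7)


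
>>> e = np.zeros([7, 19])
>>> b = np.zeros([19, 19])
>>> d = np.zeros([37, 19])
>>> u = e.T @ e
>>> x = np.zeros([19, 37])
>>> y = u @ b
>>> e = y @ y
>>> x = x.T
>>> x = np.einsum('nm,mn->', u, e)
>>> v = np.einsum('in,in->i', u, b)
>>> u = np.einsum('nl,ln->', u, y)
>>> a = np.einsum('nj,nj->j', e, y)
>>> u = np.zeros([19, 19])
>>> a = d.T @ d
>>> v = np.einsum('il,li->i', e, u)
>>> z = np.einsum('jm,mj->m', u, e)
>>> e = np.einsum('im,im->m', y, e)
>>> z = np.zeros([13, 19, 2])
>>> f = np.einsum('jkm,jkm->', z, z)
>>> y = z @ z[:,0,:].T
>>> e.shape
(19,)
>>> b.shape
(19, 19)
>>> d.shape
(37, 19)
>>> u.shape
(19, 19)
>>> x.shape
()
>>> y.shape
(13, 19, 13)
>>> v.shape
(19,)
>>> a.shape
(19, 19)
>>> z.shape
(13, 19, 2)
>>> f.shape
()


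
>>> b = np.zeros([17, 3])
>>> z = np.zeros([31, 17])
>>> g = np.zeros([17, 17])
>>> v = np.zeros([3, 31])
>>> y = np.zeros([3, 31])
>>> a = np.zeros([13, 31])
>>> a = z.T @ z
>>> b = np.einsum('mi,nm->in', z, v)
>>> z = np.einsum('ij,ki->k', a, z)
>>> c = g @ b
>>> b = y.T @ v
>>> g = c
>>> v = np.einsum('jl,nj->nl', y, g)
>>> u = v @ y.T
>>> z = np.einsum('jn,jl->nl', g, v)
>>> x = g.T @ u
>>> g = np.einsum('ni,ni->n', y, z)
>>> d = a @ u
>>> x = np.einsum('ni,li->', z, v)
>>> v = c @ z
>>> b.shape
(31, 31)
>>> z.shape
(3, 31)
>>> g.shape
(3,)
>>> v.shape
(17, 31)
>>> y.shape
(3, 31)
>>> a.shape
(17, 17)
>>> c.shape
(17, 3)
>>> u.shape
(17, 3)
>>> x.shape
()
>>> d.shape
(17, 3)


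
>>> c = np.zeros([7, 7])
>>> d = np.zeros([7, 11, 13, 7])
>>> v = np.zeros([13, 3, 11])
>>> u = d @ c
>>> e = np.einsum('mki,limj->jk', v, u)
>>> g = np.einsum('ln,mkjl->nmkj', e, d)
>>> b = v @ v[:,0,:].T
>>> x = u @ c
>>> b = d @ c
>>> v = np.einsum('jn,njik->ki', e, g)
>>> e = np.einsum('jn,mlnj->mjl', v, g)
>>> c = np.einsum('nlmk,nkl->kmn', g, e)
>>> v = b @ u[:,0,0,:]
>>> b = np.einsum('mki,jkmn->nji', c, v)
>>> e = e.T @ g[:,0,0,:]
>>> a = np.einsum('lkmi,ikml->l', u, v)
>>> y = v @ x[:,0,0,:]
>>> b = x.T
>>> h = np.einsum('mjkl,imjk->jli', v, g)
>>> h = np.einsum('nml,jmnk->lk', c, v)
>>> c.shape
(13, 11, 3)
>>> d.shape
(7, 11, 13, 7)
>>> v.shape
(7, 11, 13, 7)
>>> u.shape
(7, 11, 13, 7)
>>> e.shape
(7, 13, 13)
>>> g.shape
(3, 7, 11, 13)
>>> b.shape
(7, 13, 11, 7)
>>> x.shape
(7, 11, 13, 7)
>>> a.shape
(7,)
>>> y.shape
(7, 11, 13, 7)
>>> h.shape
(3, 7)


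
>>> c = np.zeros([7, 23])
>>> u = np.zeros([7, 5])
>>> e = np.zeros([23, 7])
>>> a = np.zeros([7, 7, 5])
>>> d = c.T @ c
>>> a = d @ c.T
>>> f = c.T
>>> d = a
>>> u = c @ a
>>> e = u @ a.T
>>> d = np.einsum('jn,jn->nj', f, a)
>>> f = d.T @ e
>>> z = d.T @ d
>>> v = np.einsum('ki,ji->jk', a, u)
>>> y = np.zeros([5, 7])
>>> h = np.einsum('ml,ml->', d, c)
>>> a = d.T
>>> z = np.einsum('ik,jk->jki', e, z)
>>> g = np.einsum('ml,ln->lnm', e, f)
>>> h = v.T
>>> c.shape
(7, 23)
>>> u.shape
(7, 7)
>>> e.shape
(7, 23)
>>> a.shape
(23, 7)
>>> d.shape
(7, 23)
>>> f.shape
(23, 23)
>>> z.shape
(23, 23, 7)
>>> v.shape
(7, 23)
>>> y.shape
(5, 7)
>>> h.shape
(23, 7)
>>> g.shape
(23, 23, 7)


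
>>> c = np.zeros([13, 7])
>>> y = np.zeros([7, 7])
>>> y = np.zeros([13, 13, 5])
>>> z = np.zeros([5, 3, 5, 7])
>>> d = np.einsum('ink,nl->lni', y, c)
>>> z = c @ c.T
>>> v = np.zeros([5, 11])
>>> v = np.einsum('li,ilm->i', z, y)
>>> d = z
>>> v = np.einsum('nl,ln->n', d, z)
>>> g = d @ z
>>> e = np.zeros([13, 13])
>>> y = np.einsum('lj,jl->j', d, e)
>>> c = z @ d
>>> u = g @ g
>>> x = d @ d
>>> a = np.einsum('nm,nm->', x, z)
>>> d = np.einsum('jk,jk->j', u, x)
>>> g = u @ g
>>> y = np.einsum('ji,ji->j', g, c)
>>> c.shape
(13, 13)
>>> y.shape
(13,)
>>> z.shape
(13, 13)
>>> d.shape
(13,)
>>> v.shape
(13,)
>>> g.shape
(13, 13)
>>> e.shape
(13, 13)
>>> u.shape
(13, 13)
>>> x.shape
(13, 13)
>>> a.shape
()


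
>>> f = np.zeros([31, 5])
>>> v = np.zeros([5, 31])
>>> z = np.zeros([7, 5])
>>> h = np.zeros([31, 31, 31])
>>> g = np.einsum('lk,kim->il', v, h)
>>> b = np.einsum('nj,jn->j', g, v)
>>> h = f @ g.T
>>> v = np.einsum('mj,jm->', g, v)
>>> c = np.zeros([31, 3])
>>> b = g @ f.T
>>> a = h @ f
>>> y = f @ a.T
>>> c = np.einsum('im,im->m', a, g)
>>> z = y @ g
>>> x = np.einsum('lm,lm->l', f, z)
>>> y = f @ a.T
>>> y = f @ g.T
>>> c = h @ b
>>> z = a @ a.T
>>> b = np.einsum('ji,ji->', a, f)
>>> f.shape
(31, 5)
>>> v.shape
()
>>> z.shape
(31, 31)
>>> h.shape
(31, 31)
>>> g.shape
(31, 5)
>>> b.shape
()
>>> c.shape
(31, 31)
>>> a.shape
(31, 5)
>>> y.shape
(31, 31)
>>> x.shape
(31,)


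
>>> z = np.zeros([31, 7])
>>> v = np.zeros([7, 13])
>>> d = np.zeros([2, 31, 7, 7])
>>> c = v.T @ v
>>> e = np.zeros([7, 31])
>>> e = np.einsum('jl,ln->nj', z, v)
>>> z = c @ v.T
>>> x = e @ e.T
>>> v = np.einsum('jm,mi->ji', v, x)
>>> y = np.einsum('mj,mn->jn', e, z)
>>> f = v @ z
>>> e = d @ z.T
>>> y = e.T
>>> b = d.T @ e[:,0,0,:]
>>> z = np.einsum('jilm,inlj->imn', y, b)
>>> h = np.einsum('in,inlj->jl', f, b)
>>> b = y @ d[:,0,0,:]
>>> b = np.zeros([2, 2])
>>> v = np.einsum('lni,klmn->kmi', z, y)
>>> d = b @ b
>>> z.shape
(7, 2, 7)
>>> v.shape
(13, 31, 7)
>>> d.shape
(2, 2)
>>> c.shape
(13, 13)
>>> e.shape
(2, 31, 7, 13)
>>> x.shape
(13, 13)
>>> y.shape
(13, 7, 31, 2)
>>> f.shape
(7, 7)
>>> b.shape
(2, 2)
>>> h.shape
(13, 31)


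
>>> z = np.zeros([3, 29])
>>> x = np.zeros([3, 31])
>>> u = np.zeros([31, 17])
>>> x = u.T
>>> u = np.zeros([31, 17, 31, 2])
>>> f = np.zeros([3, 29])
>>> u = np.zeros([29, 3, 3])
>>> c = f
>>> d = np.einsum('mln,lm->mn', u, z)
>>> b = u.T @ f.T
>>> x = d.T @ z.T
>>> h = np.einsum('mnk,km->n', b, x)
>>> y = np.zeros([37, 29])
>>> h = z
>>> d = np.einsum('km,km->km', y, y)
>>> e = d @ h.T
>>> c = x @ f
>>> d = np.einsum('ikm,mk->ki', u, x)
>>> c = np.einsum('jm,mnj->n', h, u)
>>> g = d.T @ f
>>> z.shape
(3, 29)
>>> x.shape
(3, 3)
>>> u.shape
(29, 3, 3)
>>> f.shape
(3, 29)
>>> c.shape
(3,)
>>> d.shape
(3, 29)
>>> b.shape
(3, 3, 3)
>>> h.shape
(3, 29)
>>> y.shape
(37, 29)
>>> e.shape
(37, 3)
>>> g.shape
(29, 29)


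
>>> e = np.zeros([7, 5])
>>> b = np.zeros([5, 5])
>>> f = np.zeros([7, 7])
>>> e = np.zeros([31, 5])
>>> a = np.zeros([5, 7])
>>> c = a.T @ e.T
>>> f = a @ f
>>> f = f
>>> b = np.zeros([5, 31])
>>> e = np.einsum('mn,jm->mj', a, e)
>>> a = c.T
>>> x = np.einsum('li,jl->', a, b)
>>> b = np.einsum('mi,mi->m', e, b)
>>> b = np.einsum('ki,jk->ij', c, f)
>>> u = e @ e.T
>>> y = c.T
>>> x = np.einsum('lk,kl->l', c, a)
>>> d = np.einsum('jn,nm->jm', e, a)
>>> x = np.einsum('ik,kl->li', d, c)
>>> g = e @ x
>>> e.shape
(5, 31)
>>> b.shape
(31, 5)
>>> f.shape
(5, 7)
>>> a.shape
(31, 7)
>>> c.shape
(7, 31)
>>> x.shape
(31, 5)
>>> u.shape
(5, 5)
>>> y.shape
(31, 7)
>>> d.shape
(5, 7)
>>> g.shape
(5, 5)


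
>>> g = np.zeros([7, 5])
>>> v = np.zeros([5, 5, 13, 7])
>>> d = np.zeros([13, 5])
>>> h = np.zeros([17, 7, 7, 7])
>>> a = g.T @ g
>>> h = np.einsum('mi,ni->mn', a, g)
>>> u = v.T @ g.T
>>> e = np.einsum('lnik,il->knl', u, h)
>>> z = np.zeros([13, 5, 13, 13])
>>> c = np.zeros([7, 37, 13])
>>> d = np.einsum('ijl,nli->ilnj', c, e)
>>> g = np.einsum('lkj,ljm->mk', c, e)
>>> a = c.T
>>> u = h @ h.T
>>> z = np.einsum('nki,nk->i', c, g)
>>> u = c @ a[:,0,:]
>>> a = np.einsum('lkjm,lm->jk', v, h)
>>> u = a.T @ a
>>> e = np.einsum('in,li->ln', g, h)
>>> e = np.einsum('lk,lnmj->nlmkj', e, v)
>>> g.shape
(7, 37)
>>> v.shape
(5, 5, 13, 7)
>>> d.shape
(7, 13, 7, 37)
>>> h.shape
(5, 7)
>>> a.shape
(13, 5)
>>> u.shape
(5, 5)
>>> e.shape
(5, 5, 13, 37, 7)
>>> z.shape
(13,)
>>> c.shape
(7, 37, 13)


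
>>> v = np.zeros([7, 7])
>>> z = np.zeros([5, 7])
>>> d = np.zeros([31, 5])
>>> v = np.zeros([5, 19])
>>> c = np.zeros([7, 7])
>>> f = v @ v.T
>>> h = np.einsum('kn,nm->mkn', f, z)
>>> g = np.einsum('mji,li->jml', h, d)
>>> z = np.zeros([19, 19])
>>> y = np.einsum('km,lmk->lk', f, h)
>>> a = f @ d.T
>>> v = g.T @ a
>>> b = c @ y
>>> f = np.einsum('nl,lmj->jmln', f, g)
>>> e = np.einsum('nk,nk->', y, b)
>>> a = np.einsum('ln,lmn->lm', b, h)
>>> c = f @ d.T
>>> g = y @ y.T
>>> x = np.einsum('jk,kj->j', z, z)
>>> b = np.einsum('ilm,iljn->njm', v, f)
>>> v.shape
(31, 7, 31)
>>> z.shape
(19, 19)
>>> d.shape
(31, 5)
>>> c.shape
(31, 7, 5, 31)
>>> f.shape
(31, 7, 5, 5)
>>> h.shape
(7, 5, 5)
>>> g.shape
(7, 7)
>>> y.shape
(7, 5)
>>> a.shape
(7, 5)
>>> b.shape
(5, 5, 31)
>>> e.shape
()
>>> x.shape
(19,)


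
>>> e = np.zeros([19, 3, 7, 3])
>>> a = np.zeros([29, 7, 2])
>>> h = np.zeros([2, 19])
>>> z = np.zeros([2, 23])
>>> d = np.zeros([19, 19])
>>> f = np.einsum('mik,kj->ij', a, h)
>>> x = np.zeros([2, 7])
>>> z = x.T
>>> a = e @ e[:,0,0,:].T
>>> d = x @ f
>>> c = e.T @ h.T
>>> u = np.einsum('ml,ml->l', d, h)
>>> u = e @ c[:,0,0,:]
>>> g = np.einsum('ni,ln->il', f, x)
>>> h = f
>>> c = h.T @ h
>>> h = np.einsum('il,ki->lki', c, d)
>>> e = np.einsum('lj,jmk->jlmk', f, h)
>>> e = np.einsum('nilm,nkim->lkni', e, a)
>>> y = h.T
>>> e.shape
(2, 3, 19, 7)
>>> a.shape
(19, 3, 7, 19)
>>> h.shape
(19, 2, 19)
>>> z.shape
(7, 2)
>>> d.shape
(2, 19)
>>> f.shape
(7, 19)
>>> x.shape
(2, 7)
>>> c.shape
(19, 19)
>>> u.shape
(19, 3, 7, 2)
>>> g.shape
(19, 2)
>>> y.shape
(19, 2, 19)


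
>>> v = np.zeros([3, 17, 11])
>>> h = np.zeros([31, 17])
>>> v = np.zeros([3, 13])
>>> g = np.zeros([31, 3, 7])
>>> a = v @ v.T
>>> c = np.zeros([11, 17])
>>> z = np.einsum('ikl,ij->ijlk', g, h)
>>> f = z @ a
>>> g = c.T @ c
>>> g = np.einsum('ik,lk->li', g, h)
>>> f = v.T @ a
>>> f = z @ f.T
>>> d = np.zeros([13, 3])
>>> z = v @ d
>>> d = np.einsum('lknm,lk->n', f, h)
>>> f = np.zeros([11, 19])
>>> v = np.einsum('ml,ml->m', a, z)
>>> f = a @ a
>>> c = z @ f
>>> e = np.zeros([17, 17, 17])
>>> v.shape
(3,)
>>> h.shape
(31, 17)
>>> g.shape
(31, 17)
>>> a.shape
(3, 3)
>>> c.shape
(3, 3)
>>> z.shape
(3, 3)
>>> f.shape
(3, 3)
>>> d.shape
(7,)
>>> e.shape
(17, 17, 17)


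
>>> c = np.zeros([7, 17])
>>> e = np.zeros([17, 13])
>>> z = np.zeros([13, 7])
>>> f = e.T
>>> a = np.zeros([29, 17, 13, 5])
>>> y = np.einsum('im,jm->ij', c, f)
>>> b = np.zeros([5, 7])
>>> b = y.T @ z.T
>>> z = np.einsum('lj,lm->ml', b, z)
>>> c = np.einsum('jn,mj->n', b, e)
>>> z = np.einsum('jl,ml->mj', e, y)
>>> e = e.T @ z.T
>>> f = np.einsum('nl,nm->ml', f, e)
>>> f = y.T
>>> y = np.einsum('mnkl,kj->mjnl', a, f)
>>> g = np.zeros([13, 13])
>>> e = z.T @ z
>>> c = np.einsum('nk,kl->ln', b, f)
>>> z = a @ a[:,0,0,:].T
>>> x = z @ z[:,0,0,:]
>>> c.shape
(7, 13)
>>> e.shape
(17, 17)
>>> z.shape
(29, 17, 13, 29)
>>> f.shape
(13, 7)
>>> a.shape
(29, 17, 13, 5)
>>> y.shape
(29, 7, 17, 5)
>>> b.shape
(13, 13)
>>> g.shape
(13, 13)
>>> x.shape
(29, 17, 13, 29)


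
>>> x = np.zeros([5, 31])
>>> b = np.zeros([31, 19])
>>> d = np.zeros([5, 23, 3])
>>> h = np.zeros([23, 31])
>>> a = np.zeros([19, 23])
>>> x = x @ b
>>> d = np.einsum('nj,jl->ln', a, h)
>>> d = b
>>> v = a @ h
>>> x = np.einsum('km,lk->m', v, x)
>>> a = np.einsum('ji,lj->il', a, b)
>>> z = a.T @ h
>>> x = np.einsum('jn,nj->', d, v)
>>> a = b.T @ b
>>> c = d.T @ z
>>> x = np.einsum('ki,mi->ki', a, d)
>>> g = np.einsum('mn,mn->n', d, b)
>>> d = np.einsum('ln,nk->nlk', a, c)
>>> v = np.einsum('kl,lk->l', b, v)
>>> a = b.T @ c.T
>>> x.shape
(19, 19)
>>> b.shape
(31, 19)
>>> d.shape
(19, 19, 31)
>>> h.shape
(23, 31)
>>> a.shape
(19, 19)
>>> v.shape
(19,)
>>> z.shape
(31, 31)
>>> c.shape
(19, 31)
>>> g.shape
(19,)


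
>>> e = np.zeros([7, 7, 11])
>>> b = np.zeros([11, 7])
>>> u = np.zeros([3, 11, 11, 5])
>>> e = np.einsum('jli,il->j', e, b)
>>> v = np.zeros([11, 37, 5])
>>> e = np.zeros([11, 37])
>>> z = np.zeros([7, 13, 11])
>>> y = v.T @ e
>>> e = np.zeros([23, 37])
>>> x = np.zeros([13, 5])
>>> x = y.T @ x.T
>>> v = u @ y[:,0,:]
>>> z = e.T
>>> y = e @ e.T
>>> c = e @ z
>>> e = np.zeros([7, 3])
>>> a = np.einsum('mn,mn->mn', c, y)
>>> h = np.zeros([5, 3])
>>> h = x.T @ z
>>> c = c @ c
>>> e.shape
(7, 3)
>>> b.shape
(11, 7)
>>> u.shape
(3, 11, 11, 5)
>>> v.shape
(3, 11, 11, 37)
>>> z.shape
(37, 23)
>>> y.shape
(23, 23)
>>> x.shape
(37, 37, 13)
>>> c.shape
(23, 23)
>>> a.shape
(23, 23)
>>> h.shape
(13, 37, 23)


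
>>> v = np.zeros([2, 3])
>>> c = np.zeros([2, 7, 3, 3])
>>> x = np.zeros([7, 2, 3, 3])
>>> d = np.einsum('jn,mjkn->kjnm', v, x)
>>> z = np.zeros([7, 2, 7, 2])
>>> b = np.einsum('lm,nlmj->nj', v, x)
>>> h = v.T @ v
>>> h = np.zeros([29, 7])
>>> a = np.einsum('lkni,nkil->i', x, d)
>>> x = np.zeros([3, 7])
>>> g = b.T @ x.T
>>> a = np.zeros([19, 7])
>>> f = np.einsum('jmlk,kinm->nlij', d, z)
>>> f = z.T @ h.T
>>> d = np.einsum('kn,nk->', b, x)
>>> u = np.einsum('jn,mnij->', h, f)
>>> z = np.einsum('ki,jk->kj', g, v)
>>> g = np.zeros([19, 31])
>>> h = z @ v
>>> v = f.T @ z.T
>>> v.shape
(29, 2, 7, 3)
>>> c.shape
(2, 7, 3, 3)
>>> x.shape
(3, 7)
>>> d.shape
()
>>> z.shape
(3, 2)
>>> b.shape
(7, 3)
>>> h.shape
(3, 3)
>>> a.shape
(19, 7)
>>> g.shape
(19, 31)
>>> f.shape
(2, 7, 2, 29)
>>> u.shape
()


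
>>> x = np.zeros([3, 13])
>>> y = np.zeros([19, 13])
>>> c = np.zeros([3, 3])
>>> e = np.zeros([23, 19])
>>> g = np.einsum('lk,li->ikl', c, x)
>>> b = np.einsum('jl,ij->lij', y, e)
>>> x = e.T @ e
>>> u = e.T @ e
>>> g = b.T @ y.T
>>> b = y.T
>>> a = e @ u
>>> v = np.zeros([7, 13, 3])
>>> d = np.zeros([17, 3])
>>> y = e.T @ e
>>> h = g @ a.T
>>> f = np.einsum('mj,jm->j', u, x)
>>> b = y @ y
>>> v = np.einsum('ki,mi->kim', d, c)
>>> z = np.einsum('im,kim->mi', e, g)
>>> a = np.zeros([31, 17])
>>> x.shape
(19, 19)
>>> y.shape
(19, 19)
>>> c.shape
(3, 3)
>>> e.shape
(23, 19)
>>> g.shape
(19, 23, 19)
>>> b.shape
(19, 19)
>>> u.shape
(19, 19)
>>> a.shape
(31, 17)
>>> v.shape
(17, 3, 3)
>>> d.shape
(17, 3)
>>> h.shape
(19, 23, 23)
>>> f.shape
(19,)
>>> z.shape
(19, 23)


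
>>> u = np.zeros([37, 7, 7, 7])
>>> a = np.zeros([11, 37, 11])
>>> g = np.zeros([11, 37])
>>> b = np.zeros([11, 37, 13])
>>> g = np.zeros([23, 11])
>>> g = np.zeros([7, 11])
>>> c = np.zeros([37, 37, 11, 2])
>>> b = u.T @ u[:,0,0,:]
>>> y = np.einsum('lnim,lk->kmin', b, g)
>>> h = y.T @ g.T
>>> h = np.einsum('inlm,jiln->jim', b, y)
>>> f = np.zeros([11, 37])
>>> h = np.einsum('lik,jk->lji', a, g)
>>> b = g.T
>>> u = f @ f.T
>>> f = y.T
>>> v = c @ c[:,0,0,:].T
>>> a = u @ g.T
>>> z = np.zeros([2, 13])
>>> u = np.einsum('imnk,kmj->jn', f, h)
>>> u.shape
(37, 7)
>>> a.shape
(11, 7)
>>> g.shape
(7, 11)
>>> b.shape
(11, 7)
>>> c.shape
(37, 37, 11, 2)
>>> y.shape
(11, 7, 7, 7)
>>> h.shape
(11, 7, 37)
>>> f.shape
(7, 7, 7, 11)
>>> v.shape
(37, 37, 11, 37)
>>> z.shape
(2, 13)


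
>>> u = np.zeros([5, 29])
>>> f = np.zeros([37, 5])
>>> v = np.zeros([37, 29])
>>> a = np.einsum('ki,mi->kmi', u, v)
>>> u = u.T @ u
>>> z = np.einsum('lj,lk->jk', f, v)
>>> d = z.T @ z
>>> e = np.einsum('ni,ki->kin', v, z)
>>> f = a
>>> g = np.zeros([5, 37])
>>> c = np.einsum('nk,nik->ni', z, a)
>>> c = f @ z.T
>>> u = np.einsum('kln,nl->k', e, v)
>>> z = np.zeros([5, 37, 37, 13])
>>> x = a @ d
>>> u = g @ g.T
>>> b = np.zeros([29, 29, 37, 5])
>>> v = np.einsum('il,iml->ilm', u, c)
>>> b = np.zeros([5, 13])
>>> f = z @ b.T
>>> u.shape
(5, 5)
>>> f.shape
(5, 37, 37, 5)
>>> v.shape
(5, 5, 37)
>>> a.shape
(5, 37, 29)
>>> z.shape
(5, 37, 37, 13)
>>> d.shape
(29, 29)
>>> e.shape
(5, 29, 37)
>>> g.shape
(5, 37)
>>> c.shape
(5, 37, 5)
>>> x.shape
(5, 37, 29)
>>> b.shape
(5, 13)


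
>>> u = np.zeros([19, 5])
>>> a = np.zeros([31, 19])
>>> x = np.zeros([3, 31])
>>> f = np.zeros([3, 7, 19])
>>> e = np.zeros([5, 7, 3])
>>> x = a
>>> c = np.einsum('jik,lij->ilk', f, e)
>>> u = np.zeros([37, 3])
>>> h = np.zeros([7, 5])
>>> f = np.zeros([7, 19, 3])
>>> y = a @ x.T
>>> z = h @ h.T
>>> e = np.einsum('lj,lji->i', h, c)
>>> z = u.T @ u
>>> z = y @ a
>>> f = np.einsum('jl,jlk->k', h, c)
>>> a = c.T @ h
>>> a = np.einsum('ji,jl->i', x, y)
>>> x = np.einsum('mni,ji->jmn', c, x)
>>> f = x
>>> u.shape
(37, 3)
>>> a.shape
(19,)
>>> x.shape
(31, 7, 5)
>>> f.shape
(31, 7, 5)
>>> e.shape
(19,)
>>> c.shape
(7, 5, 19)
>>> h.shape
(7, 5)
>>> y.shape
(31, 31)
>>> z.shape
(31, 19)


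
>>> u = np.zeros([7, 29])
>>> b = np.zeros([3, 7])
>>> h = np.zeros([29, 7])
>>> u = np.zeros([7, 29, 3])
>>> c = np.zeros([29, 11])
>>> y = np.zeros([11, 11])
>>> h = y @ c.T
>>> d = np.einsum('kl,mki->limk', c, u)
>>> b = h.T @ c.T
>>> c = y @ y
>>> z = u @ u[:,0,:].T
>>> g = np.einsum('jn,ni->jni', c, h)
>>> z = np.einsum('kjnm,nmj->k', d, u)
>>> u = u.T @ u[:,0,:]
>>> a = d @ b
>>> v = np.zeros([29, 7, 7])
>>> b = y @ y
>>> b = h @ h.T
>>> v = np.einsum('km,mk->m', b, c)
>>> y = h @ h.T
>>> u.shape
(3, 29, 3)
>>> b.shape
(11, 11)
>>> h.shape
(11, 29)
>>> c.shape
(11, 11)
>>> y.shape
(11, 11)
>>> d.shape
(11, 3, 7, 29)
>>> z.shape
(11,)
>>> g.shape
(11, 11, 29)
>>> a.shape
(11, 3, 7, 29)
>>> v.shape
(11,)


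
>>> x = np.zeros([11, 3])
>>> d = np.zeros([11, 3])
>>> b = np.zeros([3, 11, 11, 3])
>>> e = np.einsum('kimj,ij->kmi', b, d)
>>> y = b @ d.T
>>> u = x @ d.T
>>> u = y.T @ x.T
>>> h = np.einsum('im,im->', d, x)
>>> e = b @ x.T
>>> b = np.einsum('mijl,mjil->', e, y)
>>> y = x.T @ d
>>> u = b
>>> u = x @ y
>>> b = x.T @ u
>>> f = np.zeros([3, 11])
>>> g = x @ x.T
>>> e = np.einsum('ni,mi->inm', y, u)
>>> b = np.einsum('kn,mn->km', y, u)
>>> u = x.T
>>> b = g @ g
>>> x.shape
(11, 3)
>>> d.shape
(11, 3)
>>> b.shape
(11, 11)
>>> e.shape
(3, 3, 11)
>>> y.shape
(3, 3)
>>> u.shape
(3, 11)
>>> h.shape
()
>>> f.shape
(3, 11)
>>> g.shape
(11, 11)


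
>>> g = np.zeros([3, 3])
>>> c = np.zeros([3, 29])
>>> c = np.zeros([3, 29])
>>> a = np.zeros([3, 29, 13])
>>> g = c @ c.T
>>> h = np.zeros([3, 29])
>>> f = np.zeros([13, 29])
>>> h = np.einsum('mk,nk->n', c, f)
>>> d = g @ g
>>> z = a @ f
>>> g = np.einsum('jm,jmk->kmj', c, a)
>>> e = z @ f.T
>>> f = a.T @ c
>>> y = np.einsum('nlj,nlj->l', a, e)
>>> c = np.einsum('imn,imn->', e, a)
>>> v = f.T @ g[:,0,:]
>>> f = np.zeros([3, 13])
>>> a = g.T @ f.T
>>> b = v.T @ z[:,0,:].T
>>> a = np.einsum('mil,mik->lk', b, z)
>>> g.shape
(13, 29, 3)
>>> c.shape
()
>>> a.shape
(3, 29)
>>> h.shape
(13,)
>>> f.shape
(3, 13)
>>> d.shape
(3, 3)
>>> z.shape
(3, 29, 29)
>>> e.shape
(3, 29, 13)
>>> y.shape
(29,)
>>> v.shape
(29, 29, 3)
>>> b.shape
(3, 29, 3)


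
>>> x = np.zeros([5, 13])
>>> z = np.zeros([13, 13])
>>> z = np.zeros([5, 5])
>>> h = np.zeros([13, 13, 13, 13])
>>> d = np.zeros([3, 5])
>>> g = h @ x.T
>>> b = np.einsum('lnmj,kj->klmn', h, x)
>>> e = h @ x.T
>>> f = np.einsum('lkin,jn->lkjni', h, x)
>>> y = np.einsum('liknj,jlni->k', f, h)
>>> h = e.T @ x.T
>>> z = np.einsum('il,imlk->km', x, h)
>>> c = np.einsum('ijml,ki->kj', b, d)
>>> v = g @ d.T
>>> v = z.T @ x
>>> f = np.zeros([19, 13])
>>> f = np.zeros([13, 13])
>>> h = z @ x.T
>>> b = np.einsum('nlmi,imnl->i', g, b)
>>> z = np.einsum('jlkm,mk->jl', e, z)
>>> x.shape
(5, 13)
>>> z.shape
(13, 13)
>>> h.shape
(5, 5)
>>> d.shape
(3, 5)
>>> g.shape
(13, 13, 13, 5)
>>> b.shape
(5,)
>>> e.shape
(13, 13, 13, 5)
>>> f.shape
(13, 13)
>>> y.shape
(5,)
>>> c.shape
(3, 13)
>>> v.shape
(13, 13)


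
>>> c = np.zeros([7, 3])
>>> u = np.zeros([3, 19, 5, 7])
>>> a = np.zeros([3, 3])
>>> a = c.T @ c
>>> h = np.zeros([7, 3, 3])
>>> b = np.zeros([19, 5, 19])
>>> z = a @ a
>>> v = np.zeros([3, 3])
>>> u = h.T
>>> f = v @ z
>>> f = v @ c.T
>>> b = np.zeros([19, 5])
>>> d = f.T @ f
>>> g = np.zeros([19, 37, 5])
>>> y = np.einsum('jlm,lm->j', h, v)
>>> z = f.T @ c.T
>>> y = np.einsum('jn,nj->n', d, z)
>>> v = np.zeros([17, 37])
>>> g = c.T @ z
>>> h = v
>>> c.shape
(7, 3)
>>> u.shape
(3, 3, 7)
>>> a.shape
(3, 3)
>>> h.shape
(17, 37)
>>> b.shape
(19, 5)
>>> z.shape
(7, 7)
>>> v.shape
(17, 37)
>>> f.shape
(3, 7)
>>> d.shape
(7, 7)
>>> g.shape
(3, 7)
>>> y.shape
(7,)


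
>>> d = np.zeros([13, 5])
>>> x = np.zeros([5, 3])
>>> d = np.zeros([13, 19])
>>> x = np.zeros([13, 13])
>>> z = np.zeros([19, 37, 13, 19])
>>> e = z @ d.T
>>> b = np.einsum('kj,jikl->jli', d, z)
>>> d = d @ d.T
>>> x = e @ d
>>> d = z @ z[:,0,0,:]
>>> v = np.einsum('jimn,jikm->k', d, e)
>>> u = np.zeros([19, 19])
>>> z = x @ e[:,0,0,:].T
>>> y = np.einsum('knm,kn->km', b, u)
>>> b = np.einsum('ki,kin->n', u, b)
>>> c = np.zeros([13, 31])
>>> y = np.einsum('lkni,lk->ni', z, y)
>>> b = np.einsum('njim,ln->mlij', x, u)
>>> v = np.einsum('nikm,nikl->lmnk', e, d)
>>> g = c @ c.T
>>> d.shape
(19, 37, 13, 19)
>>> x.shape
(19, 37, 13, 13)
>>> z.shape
(19, 37, 13, 19)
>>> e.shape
(19, 37, 13, 13)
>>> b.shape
(13, 19, 13, 37)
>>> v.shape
(19, 13, 19, 13)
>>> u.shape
(19, 19)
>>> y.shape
(13, 19)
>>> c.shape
(13, 31)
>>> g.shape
(13, 13)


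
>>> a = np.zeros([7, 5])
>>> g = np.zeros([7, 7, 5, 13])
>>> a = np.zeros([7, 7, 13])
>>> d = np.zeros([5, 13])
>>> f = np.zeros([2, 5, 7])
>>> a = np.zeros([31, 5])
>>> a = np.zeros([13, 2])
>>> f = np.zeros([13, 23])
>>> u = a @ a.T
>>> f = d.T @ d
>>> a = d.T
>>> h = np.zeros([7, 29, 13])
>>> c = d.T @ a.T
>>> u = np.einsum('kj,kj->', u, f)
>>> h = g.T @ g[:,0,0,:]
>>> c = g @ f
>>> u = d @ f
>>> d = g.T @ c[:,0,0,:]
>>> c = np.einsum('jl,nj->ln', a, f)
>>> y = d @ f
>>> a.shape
(13, 5)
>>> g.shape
(7, 7, 5, 13)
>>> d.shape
(13, 5, 7, 13)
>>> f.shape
(13, 13)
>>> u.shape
(5, 13)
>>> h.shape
(13, 5, 7, 13)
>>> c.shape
(5, 13)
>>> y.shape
(13, 5, 7, 13)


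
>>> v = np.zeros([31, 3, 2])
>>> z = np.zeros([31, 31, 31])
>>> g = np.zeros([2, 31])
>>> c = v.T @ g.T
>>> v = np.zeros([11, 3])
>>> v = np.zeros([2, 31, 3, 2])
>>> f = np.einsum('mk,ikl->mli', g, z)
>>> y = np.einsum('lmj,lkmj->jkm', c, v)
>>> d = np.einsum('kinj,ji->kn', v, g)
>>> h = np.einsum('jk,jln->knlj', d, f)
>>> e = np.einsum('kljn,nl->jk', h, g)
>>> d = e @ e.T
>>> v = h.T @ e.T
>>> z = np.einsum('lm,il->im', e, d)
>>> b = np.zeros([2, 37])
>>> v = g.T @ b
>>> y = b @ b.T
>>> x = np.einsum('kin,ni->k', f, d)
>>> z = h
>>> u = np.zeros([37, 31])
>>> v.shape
(31, 37)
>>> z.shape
(3, 31, 31, 2)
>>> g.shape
(2, 31)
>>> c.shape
(2, 3, 2)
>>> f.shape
(2, 31, 31)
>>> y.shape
(2, 2)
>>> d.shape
(31, 31)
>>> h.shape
(3, 31, 31, 2)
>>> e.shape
(31, 3)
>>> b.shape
(2, 37)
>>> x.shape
(2,)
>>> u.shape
(37, 31)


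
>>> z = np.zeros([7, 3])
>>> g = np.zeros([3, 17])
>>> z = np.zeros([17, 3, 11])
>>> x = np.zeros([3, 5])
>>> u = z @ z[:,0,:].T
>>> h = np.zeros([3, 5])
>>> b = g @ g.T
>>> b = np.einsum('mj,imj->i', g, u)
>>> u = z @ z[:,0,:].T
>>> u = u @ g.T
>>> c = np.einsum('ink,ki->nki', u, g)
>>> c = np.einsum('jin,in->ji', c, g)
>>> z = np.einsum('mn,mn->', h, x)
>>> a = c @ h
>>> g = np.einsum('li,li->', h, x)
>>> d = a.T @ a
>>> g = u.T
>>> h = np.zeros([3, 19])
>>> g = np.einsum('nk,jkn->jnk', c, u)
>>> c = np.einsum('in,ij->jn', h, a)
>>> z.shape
()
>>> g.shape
(17, 3, 3)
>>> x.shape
(3, 5)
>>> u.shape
(17, 3, 3)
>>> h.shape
(3, 19)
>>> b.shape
(17,)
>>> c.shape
(5, 19)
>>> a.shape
(3, 5)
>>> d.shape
(5, 5)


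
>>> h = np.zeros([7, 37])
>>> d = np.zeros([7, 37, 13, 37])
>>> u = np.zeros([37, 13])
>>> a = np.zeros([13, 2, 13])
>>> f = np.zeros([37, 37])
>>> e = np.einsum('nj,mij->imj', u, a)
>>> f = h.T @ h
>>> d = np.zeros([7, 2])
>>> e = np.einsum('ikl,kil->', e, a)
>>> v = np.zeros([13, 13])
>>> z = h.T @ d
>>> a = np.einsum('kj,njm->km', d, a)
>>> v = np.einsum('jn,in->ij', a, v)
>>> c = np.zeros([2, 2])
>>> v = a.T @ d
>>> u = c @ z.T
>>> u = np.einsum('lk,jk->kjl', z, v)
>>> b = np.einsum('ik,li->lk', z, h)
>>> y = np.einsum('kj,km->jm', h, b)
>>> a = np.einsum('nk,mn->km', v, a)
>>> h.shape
(7, 37)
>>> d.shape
(7, 2)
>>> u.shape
(2, 13, 37)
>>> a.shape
(2, 7)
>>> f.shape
(37, 37)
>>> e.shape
()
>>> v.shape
(13, 2)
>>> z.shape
(37, 2)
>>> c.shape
(2, 2)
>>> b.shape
(7, 2)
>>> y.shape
(37, 2)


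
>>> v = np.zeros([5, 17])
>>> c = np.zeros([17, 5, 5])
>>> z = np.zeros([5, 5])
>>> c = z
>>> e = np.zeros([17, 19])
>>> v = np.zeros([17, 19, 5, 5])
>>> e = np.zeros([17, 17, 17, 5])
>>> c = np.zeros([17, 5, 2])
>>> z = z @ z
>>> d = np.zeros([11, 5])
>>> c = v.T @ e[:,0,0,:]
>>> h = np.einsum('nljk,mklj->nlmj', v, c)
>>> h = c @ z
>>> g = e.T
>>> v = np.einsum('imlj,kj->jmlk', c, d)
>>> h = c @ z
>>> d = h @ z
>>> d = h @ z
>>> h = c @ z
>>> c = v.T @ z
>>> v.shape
(5, 5, 19, 11)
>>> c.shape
(11, 19, 5, 5)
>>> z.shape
(5, 5)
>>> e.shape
(17, 17, 17, 5)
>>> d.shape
(5, 5, 19, 5)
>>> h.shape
(5, 5, 19, 5)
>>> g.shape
(5, 17, 17, 17)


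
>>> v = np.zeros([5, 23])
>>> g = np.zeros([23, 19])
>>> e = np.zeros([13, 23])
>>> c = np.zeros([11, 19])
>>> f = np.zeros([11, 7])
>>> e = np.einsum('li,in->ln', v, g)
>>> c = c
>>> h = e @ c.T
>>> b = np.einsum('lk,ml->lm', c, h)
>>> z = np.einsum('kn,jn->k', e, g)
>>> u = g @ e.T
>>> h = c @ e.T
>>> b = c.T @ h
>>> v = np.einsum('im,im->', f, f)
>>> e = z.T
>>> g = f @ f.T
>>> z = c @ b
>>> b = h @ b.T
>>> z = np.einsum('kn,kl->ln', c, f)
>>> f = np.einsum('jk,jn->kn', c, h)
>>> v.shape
()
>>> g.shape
(11, 11)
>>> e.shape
(5,)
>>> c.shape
(11, 19)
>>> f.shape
(19, 5)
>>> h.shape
(11, 5)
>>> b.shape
(11, 19)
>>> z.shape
(7, 19)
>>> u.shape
(23, 5)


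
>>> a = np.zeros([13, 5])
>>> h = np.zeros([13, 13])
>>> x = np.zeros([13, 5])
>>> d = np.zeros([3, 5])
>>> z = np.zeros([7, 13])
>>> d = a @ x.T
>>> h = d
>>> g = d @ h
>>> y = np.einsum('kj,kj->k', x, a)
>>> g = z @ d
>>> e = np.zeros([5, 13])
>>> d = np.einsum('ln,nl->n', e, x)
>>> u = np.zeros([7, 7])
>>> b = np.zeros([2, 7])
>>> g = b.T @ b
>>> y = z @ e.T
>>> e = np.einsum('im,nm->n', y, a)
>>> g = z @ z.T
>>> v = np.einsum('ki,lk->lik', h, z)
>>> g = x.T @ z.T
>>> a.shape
(13, 5)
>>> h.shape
(13, 13)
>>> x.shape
(13, 5)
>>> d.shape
(13,)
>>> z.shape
(7, 13)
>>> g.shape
(5, 7)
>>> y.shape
(7, 5)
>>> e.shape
(13,)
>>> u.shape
(7, 7)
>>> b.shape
(2, 7)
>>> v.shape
(7, 13, 13)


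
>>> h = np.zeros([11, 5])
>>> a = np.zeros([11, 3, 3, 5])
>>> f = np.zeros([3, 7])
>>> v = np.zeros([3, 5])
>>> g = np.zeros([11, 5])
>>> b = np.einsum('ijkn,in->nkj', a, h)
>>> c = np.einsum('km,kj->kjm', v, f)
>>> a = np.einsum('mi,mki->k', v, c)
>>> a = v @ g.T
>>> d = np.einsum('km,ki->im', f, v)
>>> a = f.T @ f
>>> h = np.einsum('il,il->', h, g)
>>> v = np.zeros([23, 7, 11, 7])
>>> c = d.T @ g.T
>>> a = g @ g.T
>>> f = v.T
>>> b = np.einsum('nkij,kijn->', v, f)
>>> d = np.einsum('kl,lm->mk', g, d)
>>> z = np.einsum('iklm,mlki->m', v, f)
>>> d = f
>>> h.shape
()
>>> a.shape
(11, 11)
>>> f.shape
(7, 11, 7, 23)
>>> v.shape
(23, 7, 11, 7)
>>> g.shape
(11, 5)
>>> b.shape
()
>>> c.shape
(7, 11)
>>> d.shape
(7, 11, 7, 23)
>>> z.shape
(7,)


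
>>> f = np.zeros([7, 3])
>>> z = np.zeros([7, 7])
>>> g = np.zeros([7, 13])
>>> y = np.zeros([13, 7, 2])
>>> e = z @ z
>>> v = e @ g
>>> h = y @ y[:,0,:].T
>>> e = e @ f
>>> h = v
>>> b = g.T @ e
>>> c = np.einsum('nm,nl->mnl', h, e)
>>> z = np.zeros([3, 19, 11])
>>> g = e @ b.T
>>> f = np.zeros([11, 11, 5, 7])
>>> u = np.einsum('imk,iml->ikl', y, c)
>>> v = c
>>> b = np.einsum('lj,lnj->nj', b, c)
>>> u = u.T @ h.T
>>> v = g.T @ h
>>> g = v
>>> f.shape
(11, 11, 5, 7)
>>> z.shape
(3, 19, 11)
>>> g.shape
(13, 13)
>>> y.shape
(13, 7, 2)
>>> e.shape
(7, 3)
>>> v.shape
(13, 13)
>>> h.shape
(7, 13)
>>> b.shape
(7, 3)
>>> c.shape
(13, 7, 3)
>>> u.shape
(3, 2, 7)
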